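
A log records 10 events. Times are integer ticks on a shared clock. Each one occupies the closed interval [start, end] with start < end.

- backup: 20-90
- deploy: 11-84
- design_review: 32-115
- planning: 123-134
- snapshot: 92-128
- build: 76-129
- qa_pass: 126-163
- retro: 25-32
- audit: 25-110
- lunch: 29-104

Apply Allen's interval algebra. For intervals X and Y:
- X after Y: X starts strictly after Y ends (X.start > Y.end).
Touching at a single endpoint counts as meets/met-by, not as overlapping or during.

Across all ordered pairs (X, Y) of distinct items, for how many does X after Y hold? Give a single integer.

16

Checking all 90 ordered pairs for relation 'after'; matching pairs in alphabetical order:
(build, retro): build after retro ✓
(planning, audit): planning after audit ✓
(planning, backup): planning after backup ✓
(planning, deploy): planning after deploy ✓
(planning, design_review): planning after design_review ✓
(planning, lunch): planning after lunch ✓
(planning, retro): planning after retro ✓
(qa_pass, audit): qa_pass after audit ✓
(qa_pass, backup): qa_pass after backup ✓
(qa_pass, deploy): qa_pass after deploy ✓
(qa_pass, design_review): qa_pass after design_review ✓
(qa_pass, lunch): qa_pass after lunch ✓
(qa_pass, retro): qa_pass after retro ✓
(snapshot, backup): snapshot after backup ✓
(snapshot, deploy): snapshot after deploy ✓
(snapshot, retro): snapshot after retro ✓
Count: 16.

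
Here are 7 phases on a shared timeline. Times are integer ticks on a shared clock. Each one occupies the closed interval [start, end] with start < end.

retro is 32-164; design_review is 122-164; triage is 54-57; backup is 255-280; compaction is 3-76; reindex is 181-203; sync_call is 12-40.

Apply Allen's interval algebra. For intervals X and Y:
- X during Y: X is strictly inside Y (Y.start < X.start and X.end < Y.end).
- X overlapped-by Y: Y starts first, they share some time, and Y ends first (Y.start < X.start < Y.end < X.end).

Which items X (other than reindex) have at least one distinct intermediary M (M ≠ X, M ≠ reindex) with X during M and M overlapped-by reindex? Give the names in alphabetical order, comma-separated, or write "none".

none

Target reindex = [181, 203].
Intermediaries M with M overlapped-by reindex: none.
Union: none.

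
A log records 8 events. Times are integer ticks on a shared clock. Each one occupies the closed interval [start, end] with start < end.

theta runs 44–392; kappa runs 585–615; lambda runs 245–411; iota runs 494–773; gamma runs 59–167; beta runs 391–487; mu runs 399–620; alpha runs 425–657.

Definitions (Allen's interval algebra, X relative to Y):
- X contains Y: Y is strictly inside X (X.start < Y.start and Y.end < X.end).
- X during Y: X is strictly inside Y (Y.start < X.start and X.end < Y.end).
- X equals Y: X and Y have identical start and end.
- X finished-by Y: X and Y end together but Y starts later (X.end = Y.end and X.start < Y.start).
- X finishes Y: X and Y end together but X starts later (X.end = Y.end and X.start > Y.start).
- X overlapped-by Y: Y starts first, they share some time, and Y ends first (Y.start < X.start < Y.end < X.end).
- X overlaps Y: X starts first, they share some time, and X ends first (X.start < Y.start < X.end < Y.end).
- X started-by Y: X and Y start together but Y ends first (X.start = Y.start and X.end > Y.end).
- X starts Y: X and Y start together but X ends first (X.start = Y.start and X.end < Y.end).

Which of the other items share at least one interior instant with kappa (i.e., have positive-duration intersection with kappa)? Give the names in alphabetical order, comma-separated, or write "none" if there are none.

Target kappa = [585, 615].
alpha [425, 657] → contains → yes.
beta [391, 487] → before → no.
gamma [59, 167] → before → no.
iota [494, 773] → contains → yes.
lambda [245, 411] → before → no.
mu [399, 620] → contains → yes.
theta [44, 392] → before → no.
Result: alpha, iota, mu.

alpha, iota, mu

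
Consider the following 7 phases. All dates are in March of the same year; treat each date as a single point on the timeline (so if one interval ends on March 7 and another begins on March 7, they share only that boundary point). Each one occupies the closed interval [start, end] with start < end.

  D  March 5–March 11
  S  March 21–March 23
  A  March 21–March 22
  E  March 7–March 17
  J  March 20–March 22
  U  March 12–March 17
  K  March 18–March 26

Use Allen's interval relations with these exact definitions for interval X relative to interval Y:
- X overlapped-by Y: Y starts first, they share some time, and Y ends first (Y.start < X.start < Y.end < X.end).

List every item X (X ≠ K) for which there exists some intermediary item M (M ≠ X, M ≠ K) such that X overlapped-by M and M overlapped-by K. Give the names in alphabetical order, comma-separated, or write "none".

none

Target K = [March 18, March 26].
Intermediaries M with M overlapped-by K: none.
Union: none.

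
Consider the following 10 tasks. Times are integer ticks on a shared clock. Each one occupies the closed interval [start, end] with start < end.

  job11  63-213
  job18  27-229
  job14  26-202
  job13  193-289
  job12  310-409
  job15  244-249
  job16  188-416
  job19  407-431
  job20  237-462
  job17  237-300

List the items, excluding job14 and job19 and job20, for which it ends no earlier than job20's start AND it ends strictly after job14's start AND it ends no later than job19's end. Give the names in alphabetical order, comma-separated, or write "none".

job12, job13, job15, job16, job17

Conditions: its end is no earlier than job20's start (X.end >= 237) AND its end is strictly after job14's start (X.end > 26) AND its end is no later than job19's end (X.end <= 431).
job11: end 213 >= 237? ✗; end 213 > 26? ✓; end 213 <= 431? ✓ → no.
job12: end 409 >= 237? ✓; end 409 > 26? ✓; end 409 <= 431? ✓ → yes.
job13: end 289 >= 237? ✓; end 289 > 26? ✓; end 289 <= 431? ✓ → yes.
job15: end 249 >= 237? ✓; end 249 > 26? ✓; end 249 <= 431? ✓ → yes.
job16: end 416 >= 237? ✓; end 416 > 26? ✓; end 416 <= 431? ✓ → yes.
job17: end 300 >= 237? ✓; end 300 > 26? ✓; end 300 <= 431? ✓ → yes.
job18: end 229 >= 237? ✗; end 229 > 26? ✓; end 229 <= 431? ✓ → no.
Result: job12, job13, job15, job16, job17.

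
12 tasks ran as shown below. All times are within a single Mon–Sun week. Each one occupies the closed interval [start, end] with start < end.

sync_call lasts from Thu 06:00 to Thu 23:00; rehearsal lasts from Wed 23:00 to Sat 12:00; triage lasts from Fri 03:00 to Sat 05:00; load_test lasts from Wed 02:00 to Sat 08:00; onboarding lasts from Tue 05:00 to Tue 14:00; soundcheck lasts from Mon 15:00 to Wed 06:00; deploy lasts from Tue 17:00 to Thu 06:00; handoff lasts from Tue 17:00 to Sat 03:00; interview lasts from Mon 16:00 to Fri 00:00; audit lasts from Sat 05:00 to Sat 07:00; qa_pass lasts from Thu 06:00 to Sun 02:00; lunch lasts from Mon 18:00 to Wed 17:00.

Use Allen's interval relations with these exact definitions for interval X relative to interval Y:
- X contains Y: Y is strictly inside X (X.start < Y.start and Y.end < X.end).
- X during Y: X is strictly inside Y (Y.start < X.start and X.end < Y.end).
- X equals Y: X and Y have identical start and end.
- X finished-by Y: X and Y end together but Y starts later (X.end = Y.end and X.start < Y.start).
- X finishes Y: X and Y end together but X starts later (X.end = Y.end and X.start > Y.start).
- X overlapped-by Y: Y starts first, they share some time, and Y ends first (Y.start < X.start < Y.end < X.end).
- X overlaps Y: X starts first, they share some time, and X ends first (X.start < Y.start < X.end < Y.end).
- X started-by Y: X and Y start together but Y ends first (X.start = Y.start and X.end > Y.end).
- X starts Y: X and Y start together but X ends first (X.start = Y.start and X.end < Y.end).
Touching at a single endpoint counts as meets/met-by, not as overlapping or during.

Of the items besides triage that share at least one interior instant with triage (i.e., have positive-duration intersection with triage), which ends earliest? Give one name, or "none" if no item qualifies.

handoff

Target triage = [Fri 03:00, Sat 05:00].
audit [Sat 05:00, Sat 07:00] → met-by → excluded.
deploy [Tue 17:00, Thu 06:00] → before → excluded.
handoff [Tue 17:00, Sat 03:00] → overlaps → candidate.
interview [Mon 16:00, Fri 00:00] → before → excluded.
load_test [Wed 02:00, Sat 08:00] → contains → candidate.
lunch [Mon 18:00, Wed 17:00] → before → excluded.
onboarding [Tue 05:00, Tue 14:00] → before → excluded.
qa_pass [Thu 06:00, Sun 02:00] → contains → candidate.
rehearsal [Wed 23:00, Sat 12:00] → contains → candidate.
soundcheck [Mon 15:00, Wed 06:00] → before → excluded.
sync_call [Thu 06:00, Thu 23:00] → before → excluded.
Among candidates, earliest end is Sat 03:00 → handoff.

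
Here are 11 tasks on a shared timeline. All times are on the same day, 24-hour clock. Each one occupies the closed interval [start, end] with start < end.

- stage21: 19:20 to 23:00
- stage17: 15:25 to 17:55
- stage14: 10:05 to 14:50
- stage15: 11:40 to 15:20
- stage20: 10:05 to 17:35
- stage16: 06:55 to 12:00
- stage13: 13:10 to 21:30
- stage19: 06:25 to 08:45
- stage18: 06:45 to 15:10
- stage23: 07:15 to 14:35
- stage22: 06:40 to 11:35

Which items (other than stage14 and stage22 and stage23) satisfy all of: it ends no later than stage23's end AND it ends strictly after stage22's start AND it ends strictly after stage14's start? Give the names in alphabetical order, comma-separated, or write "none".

stage16

Conditions: its end is no later than stage23's end (X.end <= 14:35) AND its end is strictly after stage22's start (X.end > 06:40) AND its end is strictly after stage14's start (X.end > 10:05).
stage13: end 21:30 <= 14:35? ✗; end 21:30 > 06:40? ✓; end 21:30 > 10:05? ✓ → no.
stage15: end 15:20 <= 14:35? ✗; end 15:20 > 06:40? ✓; end 15:20 > 10:05? ✓ → no.
stage16: end 12:00 <= 14:35? ✓; end 12:00 > 06:40? ✓; end 12:00 > 10:05? ✓ → yes.
stage17: end 17:55 <= 14:35? ✗; end 17:55 > 06:40? ✓; end 17:55 > 10:05? ✓ → no.
stage18: end 15:10 <= 14:35? ✗; end 15:10 > 06:40? ✓; end 15:10 > 10:05? ✓ → no.
stage19: end 08:45 <= 14:35? ✓; end 08:45 > 06:40? ✓; end 08:45 > 10:05? ✗ → no.
stage20: end 17:35 <= 14:35? ✗; end 17:35 > 06:40? ✓; end 17:35 > 10:05? ✓ → no.
stage21: end 23:00 <= 14:35? ✗; end 23:00 > 06:40? ✓; end 23:00 > 10:05? ✓ → no.
Result: stage16.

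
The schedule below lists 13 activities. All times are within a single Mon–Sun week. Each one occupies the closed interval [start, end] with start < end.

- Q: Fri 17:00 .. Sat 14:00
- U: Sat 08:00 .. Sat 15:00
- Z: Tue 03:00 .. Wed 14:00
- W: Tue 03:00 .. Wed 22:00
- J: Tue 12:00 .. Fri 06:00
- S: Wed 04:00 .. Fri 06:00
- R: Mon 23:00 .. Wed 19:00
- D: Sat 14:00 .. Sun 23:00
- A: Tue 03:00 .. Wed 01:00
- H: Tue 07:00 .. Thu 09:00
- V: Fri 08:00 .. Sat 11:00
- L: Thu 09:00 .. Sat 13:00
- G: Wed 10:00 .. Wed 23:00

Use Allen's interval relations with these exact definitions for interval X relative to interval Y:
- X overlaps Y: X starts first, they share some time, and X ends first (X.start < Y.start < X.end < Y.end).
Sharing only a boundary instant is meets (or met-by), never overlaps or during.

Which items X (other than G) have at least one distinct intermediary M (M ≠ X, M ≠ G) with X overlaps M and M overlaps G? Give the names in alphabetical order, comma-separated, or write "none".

Target G = [Wed 10:00, Wed 23:00].
Intermediaries M with M overlaps G: R, W, Z.
Via R — items with X overlaps R: none.
Via W — items with X overlaps W: R.
Via Z — items with X overlaps Z: none.
Union: R.

R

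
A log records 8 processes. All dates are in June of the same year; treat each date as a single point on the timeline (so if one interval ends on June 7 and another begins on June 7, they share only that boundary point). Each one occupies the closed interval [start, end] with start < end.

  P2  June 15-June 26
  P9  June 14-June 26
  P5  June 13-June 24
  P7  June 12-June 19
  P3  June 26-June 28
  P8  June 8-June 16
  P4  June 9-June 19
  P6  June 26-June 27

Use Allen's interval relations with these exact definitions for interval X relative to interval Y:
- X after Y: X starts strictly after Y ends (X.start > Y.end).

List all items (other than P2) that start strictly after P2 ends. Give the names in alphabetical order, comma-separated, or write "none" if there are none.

none

Target P2 = [June 15, June 26].
P3 [June 26, June 28] → met-by → no.
P4 [June 9, June 19] → overlaps → no.
P5 [June 13, June 24] → overlaps → no.
P6 [June 26, June 27] → met-by → no.
P7 [June 12, June 19] → overlaps → no.
P8 [June 8, June 16] → overlaps → no.
P9 [June 14, June 26] → finished-by → no.
Result: none.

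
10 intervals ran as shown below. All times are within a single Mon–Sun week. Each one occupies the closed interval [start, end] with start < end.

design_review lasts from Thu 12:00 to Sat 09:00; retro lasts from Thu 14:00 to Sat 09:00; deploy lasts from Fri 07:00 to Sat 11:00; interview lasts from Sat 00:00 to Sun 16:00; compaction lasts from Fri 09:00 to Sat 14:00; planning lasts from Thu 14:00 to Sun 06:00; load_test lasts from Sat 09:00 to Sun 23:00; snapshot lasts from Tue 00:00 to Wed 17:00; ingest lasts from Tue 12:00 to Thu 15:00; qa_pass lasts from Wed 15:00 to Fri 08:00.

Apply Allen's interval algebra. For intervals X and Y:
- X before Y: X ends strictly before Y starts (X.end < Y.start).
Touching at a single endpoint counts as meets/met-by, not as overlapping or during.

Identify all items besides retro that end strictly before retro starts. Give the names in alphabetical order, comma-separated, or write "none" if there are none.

Target retro = [Thu 14:00, Sat 09:00].
compaction [Fri 09:00, Sat 14:00] → overlapped-by → no.
deploy [Fri 07:00, Sat 11:00] → overlapped-by → no.
design_review [Thu 12:00, Sat 09:00] → finished-by → no.
ingest [Tue 12:00, Thu 15:00] → overlaps → no.
interview [Sat 00:00, Sun 16:00] → overlapped-by → no.
load_test [Sat 09:00, Sun 23:00] → met-by → no.
planning [Thu 14:00, Sun 06:00] → started-by → no.
qa_pass [Wed 15:00, Fri 08:00] → overlaps → no.
snapshot [Tue 00:00, Wed 17:00] → before → yes.
Result: snapshot.

snapshot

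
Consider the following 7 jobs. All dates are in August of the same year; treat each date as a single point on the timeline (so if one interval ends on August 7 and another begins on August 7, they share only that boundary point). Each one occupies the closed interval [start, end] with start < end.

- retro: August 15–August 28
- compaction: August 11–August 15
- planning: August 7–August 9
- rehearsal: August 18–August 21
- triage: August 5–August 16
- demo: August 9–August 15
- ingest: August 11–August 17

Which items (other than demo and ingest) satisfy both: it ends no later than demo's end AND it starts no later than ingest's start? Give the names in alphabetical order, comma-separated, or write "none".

Conditions: its end is no later than demo's end (X.end <= August 15) AND its start is no later than ingest's start (X.start <= August 11).
compaction: end August 15 <= August 15? ✓; start August 11 <= August 11? ✓ → yes.
planning: end August 9 <= August 15? ✓; start August 7 <= August 11? ✓ → yes.
rehearsal: end August 21 <= August 15? ✗; start August 18 <= August 11? ✗ → no.
retro: end August 28 <= August 15? ✗; start August 15 <= August 11? ✗ → no.
triage: end August 16 <= August 15? ✗; start August 5 <= August 11? ✓ → no.
Result: compaction, planning.

compaction, planning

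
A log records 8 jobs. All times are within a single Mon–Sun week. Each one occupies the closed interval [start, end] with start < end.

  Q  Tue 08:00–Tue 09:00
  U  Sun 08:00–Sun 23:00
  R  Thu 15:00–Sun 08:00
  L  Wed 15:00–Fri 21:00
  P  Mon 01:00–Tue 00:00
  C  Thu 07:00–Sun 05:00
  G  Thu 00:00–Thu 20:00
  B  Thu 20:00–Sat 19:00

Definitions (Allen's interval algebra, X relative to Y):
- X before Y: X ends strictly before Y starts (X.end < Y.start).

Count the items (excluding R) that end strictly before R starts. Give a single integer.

Target R = [Thu 15:00, Sun 08:00].
B [Thu 20:00, Sat 19:00] → during → no.
C [Thu 07:00, Sun 05:00] → overlaps → no.
G [Thu 00:00, Thu 20:00] → overlaps → no.
L [Wed 15:00, Fri 21:00] → overlaps → no.
P [Mon 01:00, Tue 00:00] → before → counts.
Q [Tue 08:00, Tue 09:00] → before → counts.
U [Sun 08:00, Sun 23:00] → met-by → no.
Total: 2.

2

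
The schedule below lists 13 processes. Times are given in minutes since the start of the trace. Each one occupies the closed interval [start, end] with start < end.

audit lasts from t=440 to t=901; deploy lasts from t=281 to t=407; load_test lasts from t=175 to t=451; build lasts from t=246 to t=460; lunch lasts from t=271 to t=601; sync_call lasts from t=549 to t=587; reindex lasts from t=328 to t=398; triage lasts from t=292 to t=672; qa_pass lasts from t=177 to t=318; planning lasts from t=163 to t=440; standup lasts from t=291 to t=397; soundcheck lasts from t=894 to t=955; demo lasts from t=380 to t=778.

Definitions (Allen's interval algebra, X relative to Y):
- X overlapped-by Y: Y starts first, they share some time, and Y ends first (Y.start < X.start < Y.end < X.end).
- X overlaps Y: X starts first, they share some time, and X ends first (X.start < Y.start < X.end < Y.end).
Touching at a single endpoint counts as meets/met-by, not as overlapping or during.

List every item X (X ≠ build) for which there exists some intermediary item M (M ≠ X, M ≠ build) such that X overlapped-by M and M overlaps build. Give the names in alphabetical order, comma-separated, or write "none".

Target build = [t=246, t=460].
Intermediaries M with M overlaps build: load_test, planning, qa_pass.
Via load_test — items with X overlapped-by load_test: audit, demo, lunch, triage.
Via planning — items with X overlapped-by planning: demo, load_test, lunch, triage.
Via qa_pass — items with X overlapped-by qa_pass: deploy, lunch, standup, triage.
Union: audit, demo, deploy, load_test, lunch, standup, triage.

audit, demo, deploy, load_test, lunch, standup, triage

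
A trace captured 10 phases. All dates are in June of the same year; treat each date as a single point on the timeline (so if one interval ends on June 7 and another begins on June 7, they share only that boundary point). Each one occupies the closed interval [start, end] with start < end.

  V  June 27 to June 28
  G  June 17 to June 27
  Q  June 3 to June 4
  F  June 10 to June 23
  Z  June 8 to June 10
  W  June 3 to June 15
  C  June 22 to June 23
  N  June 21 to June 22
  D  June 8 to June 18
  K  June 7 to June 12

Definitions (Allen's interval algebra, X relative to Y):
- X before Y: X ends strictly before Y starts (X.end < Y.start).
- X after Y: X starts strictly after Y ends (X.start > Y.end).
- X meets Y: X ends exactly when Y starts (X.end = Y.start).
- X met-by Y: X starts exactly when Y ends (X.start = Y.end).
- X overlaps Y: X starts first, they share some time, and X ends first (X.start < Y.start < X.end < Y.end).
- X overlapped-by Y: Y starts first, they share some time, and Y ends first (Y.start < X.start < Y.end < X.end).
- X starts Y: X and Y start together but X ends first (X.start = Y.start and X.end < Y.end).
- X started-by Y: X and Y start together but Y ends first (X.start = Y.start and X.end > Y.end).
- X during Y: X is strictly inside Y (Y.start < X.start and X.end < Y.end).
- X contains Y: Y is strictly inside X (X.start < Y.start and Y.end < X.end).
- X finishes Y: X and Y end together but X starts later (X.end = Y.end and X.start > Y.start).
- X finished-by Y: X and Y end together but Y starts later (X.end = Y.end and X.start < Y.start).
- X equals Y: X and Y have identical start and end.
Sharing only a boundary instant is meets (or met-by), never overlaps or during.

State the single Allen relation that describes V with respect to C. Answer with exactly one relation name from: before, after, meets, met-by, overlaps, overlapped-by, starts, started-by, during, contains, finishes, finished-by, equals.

after

V = [June 27, June 28]; C = [June 22, June 23].
Compare endpoints: V.start > C.start, V.start > C.end, V.end > C.start, V.end > C.end.
That pattern is 'after'.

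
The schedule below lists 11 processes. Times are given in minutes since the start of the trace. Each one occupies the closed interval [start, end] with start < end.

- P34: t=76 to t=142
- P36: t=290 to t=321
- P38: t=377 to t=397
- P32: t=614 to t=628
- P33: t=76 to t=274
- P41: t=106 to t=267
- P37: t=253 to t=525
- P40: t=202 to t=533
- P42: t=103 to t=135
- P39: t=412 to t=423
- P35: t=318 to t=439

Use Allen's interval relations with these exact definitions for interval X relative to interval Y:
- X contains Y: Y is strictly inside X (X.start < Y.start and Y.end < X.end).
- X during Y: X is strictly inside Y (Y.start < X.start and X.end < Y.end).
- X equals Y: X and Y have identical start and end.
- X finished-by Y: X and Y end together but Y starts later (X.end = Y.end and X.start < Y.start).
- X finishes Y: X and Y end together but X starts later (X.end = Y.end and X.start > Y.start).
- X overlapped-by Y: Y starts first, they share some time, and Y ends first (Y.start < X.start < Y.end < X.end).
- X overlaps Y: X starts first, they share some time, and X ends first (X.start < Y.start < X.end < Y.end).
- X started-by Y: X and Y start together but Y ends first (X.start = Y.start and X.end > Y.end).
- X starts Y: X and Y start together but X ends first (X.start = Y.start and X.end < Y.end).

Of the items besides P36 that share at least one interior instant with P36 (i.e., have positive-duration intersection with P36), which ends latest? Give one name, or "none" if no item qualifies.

P40

Target P36 = [t=290, t=321].
P32 [t=614, t=628] → after → excluded.
P33 [t=76, t=274] → before → excluded.
P34 [t=76, t=142] → before → excluded.
P35 [t=318, t=439] → overlapped-by → candidate.
P37 [t=253, t=525] → contains → candidate.
P38 [t=377, t=397] → after → excluded.
P39 [t=412, t=423] → after → excluded.
P40 [t=202, t=533] → contains → candidate.
P41 [t=106, t=267] → before → excluded.
P42 [t=103, t=135] → before → excluded.
Among candidates, latest end is t=533 → P40.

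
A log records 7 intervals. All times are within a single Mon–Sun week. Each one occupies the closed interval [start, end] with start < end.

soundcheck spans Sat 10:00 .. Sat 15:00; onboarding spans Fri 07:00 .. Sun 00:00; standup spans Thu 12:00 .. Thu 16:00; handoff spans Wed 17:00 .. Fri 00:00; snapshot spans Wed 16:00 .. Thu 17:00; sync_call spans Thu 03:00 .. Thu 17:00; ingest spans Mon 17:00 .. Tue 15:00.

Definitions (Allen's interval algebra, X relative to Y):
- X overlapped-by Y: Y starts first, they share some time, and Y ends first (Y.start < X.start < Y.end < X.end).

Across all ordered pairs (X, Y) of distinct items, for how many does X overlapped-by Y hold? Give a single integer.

Checking all 42 ordered pairs for relation 'overlapped-by'; matching pairs in alphabetical order:
(handoff, snapshot): handoff overlapped-by snapshot ✓
Count: 1.

1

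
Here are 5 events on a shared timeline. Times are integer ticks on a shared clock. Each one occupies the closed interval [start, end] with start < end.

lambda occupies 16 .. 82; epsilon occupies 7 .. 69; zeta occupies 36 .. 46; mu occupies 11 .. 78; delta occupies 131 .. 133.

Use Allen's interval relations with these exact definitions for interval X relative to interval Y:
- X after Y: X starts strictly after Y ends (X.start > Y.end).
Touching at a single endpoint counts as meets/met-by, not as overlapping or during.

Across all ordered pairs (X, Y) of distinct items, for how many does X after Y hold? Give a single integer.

4

Checking all 20 ordered pairs for relation 'after'; matching pairs in alphabetical order:
(delta, epsilon): delta after epsilon ✓
(delta, lambda): delta after lambda ✓
(delta, mu): delta after mu ✓
(delta, zeta): delta after zeta ✓
Count: 4.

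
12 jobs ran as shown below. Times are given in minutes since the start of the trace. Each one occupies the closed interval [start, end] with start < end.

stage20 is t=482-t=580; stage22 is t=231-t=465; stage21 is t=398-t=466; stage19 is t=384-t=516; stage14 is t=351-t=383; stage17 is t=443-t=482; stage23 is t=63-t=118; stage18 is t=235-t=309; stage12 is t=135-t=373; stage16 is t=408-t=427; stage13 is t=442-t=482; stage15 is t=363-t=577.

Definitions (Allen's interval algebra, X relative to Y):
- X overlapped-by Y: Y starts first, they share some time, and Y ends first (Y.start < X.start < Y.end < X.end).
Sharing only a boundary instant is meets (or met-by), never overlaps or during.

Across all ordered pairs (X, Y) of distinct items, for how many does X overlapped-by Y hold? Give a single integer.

13

Checking all 132 ordered pairs for relation 'overlapped-by'; matching pairs in alphabetical order:
(stage13, stage21): stage13 overlapped-by stage21 ✓
(stage13, stage22): stage13 overlapped-by stage22 ✓
(stage14, stage12): stage14 overlapped-by stage12 ✓
(stage15, stage12): stage15 overlapped-by stage12 ✓
(stage15, stage14): stage15 overlapped-by stage14 ✓
(stage15, stage22): stage15 overlapped-by stage22 ✓
(stage17, stage21): stage17 overlapped-by stage21 ✓
(stage17, stage22): stage17 overlapped-by stage22 ✓
(stage19, stage22): stage19 overlapped-by stage22 ✓
(stage20, stage15): stage20 overlapped-by stage15 ✓
(stage20, stage19): stage20 overlapped-by stage19 ✓
(stage21, stage22): stage21 overlapped-by stage22 ✓
(stage22, stage12): stage22 overlapped-by stage12 ✓
Count: 13.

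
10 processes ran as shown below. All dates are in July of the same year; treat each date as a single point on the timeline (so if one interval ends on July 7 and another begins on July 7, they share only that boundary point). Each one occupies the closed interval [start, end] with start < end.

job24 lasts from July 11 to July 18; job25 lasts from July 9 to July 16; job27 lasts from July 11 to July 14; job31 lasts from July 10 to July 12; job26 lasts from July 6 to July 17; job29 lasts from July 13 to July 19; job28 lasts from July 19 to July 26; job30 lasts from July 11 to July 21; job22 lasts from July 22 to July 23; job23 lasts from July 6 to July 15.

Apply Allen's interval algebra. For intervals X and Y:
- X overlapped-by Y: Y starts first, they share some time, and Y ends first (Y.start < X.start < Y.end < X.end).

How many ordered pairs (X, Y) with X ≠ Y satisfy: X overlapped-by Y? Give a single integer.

16

Checking all 90 ordered pairs for relation 'overlapped-by'; matching pairs in alphabetical order:
(job24, job23): job24 overlapped-by job23 ✓
(job24, job25): job24 overlapped-by job25 ✓
(job24, job26): job24 overlapped-by job26 ✓
(job24, job31): job24 overlapped-by job31 ✓
(job25, job23): job25 overlapped-by job23 ✓
(job27, job31): job27 overlapped-by job31 ✓
(job28, job30): job28 overlapped-by job30 ✓
(job29, job23): job29 overlapped-by job23 ✓
(job29, job24): job29 overlapped-by job24 ✓
(job29, job25): job29 overlapped-by job25 ✓
(job29, job26): job29 overlapped-by job26 ✓
(job29, job27): job29 overlapped-by job27 ✓
(job30, job23): job30 overlapped-by job23 ✓
(job30, job25): job30 overlapped-by job25 ✓
(job30, job26): job30 overlapped-by job26 ✓
(job30, job31): job30 overlapped-by job31 ✓
Count: 16.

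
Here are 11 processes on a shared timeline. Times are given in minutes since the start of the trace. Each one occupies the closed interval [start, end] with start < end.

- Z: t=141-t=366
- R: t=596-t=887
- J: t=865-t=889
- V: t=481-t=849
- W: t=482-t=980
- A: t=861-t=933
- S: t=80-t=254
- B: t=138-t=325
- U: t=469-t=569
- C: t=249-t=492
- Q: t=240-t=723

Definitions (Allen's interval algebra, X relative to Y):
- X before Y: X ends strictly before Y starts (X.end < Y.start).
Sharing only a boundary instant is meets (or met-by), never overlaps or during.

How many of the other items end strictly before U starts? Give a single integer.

Target U = [t=469, t=569].
A [t=861, t=933] → after → no.
B [t=138, t=325] → before → counts.
C [t=249, t=492] → overlaps → no.
J [t=865, t=889] → after → no.
Q [t=240, t=723] → contains → no.
R [t=596, t=887] → after → no.
S [t=80, t=254] → before → counts.
V [t=481, t=849] → overlapped-by → no.
W [t=482, t=980] → overlapped-by → no.
Z [t=141, t=366] → before → counts.
Total: 3.

3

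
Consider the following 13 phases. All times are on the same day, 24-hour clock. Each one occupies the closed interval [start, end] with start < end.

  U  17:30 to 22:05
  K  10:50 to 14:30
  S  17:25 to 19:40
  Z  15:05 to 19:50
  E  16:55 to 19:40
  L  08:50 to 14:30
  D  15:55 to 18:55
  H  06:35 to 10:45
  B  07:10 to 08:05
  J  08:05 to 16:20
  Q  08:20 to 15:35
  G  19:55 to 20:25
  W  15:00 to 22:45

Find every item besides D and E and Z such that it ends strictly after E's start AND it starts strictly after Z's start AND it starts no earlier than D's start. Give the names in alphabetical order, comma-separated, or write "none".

G, S, U

Conditions: its end is strictly after E's start (X.end > 16:55) AND its start is strictly after Z's start (X.start > 15:05) AND its start is no earlier than D's start (X.start >= 15:55).
B: end 08:05 > 16:55? ✗; start 07:10 > 15:05? ✗; start 07:10 >= 15:55? ✗ → no.
G: end 20:25 > 16:55? ✓; start 19:55 > 15:05? ✓; start 19:55 >= 15:55? ✓ → yes.
H: end 10:45 > 16:55? ✗; start 06:35 > 15:05? ✗; start 06:35 >= 15:55? ✗ → no.
J: end 16:20 > 16:55? ✗; start 08:05 > 15:05? ✗; start 08:05 >= 15:55? ✗ → no.
K: end 14:30 > 16:55? ✗; start 10:50 > 15:05? ✗; start 10:50 >= 15:55? ✗ → no.
L: end 14:30 > 16:55? ✗; start 08:50 > 15:05? ✗; start 08:50 >= 15:55? ✗ → no.
Q: end 15:35 > 16:55? ✗; start 08:20 > 15:05? ✗; start 08:20 >= 15:55? ✗ → no.
S: end 19:40 > 16:55? ✓; start 17:25 > 15:05? ✓; start 17:25 >= 15:55? ✓ → yes.
U: end 22:05 > 16:55? ✓; start 17:30 > 15:05? ✓; start 17:30 >= 15:55? ✓ → yes.
W: end 22:45 > 16:55? ✓; start 15:00 > 15:05? ✗; start 15:00 >= 15:55? ✗ → no.
Result: G, S, U.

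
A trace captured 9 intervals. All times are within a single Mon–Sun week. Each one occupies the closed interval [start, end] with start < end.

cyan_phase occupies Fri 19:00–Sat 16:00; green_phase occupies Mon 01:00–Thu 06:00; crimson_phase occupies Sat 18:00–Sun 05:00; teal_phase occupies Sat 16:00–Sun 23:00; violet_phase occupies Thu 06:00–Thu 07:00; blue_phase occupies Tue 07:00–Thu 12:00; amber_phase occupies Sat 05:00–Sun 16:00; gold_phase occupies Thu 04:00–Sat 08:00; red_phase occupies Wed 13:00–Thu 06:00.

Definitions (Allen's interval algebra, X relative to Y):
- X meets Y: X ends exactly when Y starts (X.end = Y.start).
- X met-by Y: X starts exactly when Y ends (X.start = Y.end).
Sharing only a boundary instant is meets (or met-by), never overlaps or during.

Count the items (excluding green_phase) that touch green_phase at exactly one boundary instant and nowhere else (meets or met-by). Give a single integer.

Target green_phase = [Mon 01:00, Thu 06:00].
amber_phase [Sat 05:00, Sun 16:00] → after → no.
blue_phase [Tue 07:00, Thu 12:00] → overlapped-by → no.
crimson_phase [Sat 18:00, Sun 05:00] → after → no.
cyan_phase [Fri 19:00, Sat 16:00] → after → no.
gold_phase [Thu 04:00, Sat 08:00] → overlapped-by → no.
red_phase [Wed 13:00, Thu 06:00] → finishes → no.
teal_phase [Sat 16:00, Sun 23:00] → after → no.
violet_phase [Thu 06:00, Thu 07:00] → met-by → counts.
Total: 1.

1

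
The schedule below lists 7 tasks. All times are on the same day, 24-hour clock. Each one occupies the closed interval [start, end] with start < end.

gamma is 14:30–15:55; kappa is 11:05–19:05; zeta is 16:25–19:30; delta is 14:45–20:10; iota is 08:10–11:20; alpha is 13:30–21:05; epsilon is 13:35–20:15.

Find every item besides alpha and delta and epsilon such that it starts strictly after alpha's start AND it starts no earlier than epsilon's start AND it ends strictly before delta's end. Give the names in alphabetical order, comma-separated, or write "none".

gamma, zeta

Conditions: its start is strictly after alpha's start (X.start > 13:30) AND its start is no earlier than epsilon's start (X.start >= 13:35) AND its end is strictly before delta's end (X.end < 20:10).
gamma: start 14:30 > 13:30? ✓; start 14:30 >= 13:35? ✓; end 15:55 < 20:10? ✓ → yes.
iota: start 08:10 > 13:30? ✗; start 08:10 >= 13:35? ✗; end 11:20 < 20:10? ✓ → no.
kappa: start 11:05 > 13:30? ✗; start 11:05 >= 13:35? ✗; end 19:05 < 20:10? ✓ → no.
zeta: start 16:25 > 13:30? ✓; start 16:25 >= 13:35? ✓; end 19:30 < 20:10? ✓ → yes.
Result: gamma, zeta.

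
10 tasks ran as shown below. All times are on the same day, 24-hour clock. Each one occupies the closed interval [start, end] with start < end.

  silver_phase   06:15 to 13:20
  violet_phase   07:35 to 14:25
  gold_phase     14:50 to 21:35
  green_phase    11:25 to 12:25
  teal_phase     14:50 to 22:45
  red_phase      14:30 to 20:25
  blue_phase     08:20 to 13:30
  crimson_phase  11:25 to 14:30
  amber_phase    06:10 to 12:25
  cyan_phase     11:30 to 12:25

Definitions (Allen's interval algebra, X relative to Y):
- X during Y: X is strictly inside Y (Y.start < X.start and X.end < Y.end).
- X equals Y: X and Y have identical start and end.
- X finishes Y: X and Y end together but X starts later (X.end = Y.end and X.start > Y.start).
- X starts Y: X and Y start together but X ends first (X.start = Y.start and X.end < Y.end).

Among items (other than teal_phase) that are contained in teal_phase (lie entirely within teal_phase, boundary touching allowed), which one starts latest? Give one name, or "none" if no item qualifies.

gold_phase

Target teal_phase = [14:50, 22:45].
amber_phase [06:10, 12:25] → before → excluded.
blue_phase [08:20, 13:30] → before → excluded.
crimson_phase [11:25, 14:30] → before → excluded.
cyan_phase [11:30, 12:25] → before → excluded.
gold_phase [14:50, 21:35] → starts → candidate.
green_phase [11:25, 12:25] → before → excluded.
red_phase [14:30, 20:25] → overlaps → excluded.
silver_phase [06:15, 13:20] → before → excluded.
violet_phase [07:35, 14:25] → before → excluded.
Among candidates, latest start is 14:50 → gold_phase.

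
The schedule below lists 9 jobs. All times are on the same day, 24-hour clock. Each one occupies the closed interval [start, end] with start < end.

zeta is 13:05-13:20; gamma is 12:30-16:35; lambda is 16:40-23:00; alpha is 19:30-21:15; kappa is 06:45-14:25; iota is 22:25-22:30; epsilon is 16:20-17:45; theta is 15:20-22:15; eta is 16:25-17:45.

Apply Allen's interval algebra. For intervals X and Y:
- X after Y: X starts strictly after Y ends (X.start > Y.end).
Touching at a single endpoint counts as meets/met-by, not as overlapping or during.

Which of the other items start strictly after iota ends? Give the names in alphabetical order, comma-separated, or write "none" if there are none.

Target iota = [22:25, 22:30].
alpha [19:30, 21:15] → before → no.
epsilon [16:20, 17:45] → before → no.
eta [16:25, 17:45] → before → no.
gamma [12:30, 16:35] → before → no.
kappa [06:45, 14:25] → before → no.
lambda [16:40, 23:00] → contains → no.
theta [15:20, 22:15] → before → no.
zeta [13:05, 13:20] → before → no.
Result: none.

none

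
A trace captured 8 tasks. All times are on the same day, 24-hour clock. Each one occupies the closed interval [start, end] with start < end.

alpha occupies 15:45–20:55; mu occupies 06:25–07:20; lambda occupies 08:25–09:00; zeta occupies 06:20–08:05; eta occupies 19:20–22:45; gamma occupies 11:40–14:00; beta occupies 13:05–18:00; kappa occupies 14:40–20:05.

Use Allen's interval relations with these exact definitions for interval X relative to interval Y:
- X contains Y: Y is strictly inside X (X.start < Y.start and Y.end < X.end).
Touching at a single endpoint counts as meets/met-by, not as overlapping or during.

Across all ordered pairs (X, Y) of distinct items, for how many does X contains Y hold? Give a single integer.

1

Checking all 56 ordered pairs for relation 'contains'; matching pairs in alphabetical order:
(zeta, mu): zeta contains mu ✓
Count: 1.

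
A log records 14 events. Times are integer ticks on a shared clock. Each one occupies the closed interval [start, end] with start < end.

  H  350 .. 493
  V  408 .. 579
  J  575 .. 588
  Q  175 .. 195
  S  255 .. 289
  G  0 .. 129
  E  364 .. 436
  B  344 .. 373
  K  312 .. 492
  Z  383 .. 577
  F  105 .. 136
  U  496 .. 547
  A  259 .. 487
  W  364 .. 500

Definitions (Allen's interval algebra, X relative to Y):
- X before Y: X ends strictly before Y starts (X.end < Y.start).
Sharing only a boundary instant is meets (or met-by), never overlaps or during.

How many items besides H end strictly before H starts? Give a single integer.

4

Target H = [350, 493].
A [259, 487] → overlaps → no.
B [344, 373] → overlaps → no.
E [364, 436] → during → no.
F [105, 136] → before → counts.
G [0, 129] → before → counts.
J [575, 588] → after → no.
K [312, 492] → overlaps → no.
Q [175, 195] → before → counts.
S [255, 289] → before → counts.
U [496, 547] → after → no.
V [408, 579] → overlapped-by → no.
W [364, 500] → overlapped-by → no.
Z [383, 577] → overlapped-by → no.
Total: 4.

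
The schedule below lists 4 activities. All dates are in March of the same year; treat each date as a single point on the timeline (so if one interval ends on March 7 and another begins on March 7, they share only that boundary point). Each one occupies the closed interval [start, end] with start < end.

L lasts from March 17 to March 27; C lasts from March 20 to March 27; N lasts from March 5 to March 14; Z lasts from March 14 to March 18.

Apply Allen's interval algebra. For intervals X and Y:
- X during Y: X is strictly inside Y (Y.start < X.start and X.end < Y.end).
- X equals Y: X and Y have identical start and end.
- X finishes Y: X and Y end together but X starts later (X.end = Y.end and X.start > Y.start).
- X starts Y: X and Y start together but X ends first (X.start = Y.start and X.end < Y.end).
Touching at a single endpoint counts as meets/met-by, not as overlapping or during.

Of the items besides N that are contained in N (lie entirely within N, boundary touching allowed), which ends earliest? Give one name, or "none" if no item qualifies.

Target N = [March 5, March 14].
C [March 20, March 27] → after → excluded.
L [March 17, March 27] → after → excluded.
Z [March 14, March 18] → met-by → excluded.
No candidates → none.

none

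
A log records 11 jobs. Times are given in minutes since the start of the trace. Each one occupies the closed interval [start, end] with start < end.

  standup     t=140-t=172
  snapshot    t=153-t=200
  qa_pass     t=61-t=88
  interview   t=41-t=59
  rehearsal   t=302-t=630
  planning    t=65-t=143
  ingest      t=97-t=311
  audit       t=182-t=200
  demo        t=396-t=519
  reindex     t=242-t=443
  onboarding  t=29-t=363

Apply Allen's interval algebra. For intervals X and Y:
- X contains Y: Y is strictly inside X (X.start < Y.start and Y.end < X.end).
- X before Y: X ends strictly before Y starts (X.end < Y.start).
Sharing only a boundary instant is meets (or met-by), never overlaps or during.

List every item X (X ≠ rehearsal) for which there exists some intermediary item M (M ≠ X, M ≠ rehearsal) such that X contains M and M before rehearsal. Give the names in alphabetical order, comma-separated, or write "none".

Target rehearsal = [t=302, t=630].
Intermediaries M with M before rehearsal: audit, interview, planning, qa_pass, snapshot, standup.
Via audit — items with X contains audit: ingest, onboarding.
Via interview — items with X contains interview: onboarding.
Via planning — items with X contains planning: onboarding.
Via qa_pass — items with X contains qa_pass: onboarding.
Via snapshot — items with X contains snapshot: ingest, onboarding.
Via standup — items with X contains standup: ingest, onboarding.
Union: ingest, onboarding.

ingest, onboarding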